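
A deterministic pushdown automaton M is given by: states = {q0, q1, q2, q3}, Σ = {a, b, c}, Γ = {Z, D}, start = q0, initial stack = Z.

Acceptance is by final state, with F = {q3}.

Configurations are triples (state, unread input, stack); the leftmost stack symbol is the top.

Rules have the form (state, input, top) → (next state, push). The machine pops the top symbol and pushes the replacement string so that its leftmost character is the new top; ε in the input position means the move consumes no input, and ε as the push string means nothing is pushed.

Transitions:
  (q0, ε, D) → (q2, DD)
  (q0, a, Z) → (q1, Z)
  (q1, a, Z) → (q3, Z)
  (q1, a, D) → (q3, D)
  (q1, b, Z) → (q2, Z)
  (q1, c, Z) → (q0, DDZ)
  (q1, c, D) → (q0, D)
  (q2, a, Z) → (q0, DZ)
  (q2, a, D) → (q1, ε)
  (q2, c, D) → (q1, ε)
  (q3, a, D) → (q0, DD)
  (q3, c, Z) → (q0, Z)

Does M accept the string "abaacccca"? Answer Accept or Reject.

(q0, abaacccca, Z) ⊢ (q1, baacccca, Z) ⊢ (q2, aacccca, Z) ⊢ (q0, acccca, DZ) ⊢ (q2, acccca, DDZ) ⊢ (q1, cccca, DZ) ⊢ (q0, ccca, DZ) ⊢ (q2, ccca, DDZ) ⊢ (q1, cca, DZ) ⊢ (q0, ca, DZ) ⊢ (q2, ca, DDZ) ⊢ (q1, a, DZ) ⊢ (q3, ε, DZ)
All input consumed; state q3 ∈ F.

Accept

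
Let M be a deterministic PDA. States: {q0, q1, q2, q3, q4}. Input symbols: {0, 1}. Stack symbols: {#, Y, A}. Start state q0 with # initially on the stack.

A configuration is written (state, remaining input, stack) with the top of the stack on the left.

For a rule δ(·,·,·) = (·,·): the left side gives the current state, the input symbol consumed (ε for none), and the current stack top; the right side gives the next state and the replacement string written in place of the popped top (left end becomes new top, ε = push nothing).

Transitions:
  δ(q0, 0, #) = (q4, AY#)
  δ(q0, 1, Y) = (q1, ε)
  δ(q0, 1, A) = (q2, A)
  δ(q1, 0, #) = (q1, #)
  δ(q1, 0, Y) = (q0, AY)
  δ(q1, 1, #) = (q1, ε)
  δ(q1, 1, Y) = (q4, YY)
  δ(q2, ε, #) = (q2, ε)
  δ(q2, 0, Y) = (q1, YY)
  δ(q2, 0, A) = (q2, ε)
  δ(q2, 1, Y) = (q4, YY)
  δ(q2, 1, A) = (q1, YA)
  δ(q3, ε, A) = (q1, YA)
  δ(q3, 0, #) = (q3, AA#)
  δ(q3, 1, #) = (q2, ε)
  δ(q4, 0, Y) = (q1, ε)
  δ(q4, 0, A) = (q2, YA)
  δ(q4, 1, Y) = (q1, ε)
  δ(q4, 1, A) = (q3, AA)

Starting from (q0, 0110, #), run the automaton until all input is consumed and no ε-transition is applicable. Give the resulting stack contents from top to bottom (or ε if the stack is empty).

YAAY#

(q0, 0110, #)
  read 0, top #: go to q4, push AY# → (q4, 110, AY#)
  read 1, top A: go to q3, push AA → (q3, 10, AAY#)
  ε-move, top A: go to q1, push YA → (q1, 10, YAAY#)
  read 1, top Y: go to q4, push YY → (q4, 0, YYAAY#)
  read 0, top Y: go to q1, push ε → (q1, ε, YAAY#)
All input consumed in state q1 with stack YAAY#.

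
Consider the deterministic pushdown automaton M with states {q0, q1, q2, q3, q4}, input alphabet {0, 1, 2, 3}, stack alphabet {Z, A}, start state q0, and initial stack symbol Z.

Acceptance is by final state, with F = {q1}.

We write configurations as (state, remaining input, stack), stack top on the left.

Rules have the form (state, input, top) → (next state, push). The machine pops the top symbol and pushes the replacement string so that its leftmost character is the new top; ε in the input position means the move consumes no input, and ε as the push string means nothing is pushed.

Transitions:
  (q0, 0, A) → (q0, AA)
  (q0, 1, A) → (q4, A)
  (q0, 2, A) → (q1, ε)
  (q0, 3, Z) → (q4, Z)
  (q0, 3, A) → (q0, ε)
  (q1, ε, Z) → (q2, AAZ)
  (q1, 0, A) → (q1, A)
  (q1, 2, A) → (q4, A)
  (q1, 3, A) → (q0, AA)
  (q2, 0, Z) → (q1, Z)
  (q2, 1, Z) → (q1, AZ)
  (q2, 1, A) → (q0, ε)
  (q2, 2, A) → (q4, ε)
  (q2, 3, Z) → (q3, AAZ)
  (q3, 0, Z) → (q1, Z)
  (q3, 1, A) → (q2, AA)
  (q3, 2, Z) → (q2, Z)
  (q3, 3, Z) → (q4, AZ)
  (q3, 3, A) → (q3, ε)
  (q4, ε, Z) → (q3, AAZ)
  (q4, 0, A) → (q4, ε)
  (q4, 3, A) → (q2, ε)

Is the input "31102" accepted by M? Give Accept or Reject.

Accept

(q0, 31102, Z)
  read 3, top Z: go to q4, push Z → (q4, 1102, Z)
  ε-move, top Z: go to q3, push AAZ → (q3, 1102, AAZ)
  read 1, top A: go to q2, push AA → (q2, 102, AAAZ)
  read 1, top A: go to q0, push ε → (q0, 02, AAZ)
  read 0, top A: go to q0, push AA → (q0, 2, AAAZ)
  read 2, top A: go to q1, push ε → (q1, ε, AAZ)
All input consumed; state q1 ∈ F.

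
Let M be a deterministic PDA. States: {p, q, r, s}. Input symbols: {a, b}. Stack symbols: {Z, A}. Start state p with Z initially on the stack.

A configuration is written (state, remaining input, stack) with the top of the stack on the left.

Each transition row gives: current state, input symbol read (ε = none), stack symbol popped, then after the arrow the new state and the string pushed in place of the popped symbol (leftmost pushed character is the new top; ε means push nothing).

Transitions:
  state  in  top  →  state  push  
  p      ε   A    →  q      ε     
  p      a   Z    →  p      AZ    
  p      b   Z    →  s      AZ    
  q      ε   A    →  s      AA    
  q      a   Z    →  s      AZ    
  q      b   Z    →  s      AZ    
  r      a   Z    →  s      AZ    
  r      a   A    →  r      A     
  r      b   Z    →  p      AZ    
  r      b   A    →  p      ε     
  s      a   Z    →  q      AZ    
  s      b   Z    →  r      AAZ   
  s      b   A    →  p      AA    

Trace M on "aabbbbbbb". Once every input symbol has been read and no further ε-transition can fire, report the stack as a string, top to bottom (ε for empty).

(p, aabbbbbbb, Z)
  read a, top Z: go to p, push AZ → (p, abbbbbbb, AZ)
  ε-move, top A: go to q, push ε → (q, abbbbbbb, Z)
  read a, top Z: go to s, push AZ → (s, bbbbbbb, AZ)
  read b, top A: go to p, push AA → (p, bbbbbb, AAZ)
  ε-move, top A: go to q, push ε → (q, bbbbbb, AZ)
  ε-move, top A: go to s, push AA → (s, bbbbbb, AAZ)
  read b, top A: go to p, push AA → (p, bbbbb, AAAZ)
  ε-move, top A: go to q, push ε → (q, bbbbb, AAZ)
  ε-move, top A: go to s, push AA → (s, bbbbb, AAAZ)
  read b, top A: go to p, push AA → (p, bbbb, AAAAZ)
  ε-move, top A: go to q, push ε → (q, bbbb, AAAZ)
  ε-move, top A: go to s, push AA → (s, bbbb, AAAAZ)
  read b, top A: go to p, push AA → (p, bbb, AAAAAZ)
  ε-move, top A: go to q, push ε → (q, bbb, AAAAZ)
  ε-move, top A: go to s, push AA → (s, bbb, AAAAAZ)
  read b, top A: go to p, push AA → (p, bb, AAAAAAZ)
  ε-move, top A: go to q, push ε → (q, bb, AAAAAZ)
  ε-move, top A: go to s, push AA → (s, bb, AAAAAAZ)
  read b, top A: go to p, push AA → (p, b, AAAAAAAZ)
  ε-move, top A: go to q, push ε → (q, b, AAAAAAZ)
  ε-move, top A: go to s, push AA → (s, b, AAAAAAAZ)
  read b, top A: go to p, push AA → (p, ε, AAAAAAAAZ)
  ε-move, top A: go to q, push ε → (q, ε, AAAAAAAZ)
  ε-move, top A: go to s, push AA → (s, ε, AAAAAAAAZ)
All input consumed in state s with stack AAAAAAAAZ.

AAAAAAAAZ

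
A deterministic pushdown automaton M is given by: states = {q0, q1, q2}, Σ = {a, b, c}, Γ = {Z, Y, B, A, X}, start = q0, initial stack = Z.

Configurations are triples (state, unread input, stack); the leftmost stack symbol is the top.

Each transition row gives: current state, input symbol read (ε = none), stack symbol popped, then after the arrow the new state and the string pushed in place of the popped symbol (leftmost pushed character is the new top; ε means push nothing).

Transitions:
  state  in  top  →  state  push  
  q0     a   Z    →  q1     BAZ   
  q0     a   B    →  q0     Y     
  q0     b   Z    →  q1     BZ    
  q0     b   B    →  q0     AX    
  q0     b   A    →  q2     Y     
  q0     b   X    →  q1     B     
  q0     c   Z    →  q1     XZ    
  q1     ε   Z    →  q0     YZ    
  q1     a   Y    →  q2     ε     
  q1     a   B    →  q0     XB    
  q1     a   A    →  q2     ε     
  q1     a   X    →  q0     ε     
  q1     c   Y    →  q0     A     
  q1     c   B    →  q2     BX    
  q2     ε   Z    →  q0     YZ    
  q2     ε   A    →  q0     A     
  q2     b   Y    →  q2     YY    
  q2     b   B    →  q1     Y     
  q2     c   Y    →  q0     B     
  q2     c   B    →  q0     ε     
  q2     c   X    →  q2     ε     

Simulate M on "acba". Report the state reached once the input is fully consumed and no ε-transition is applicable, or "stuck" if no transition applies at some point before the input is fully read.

q2

(q0, acba, Z)
  read a, top Z: go to q1, push BAZ → (q1, cba, BAZ)
  read c, top B: go to q2, push BX → (q2, ba, BXAZ)
  read b, top B: go to q1, push Y → (q1, a, YXAZ)
  read a, top Y: go to q2, push ε → (q2, ε, XAZ)
All input consumed; M is in state q2.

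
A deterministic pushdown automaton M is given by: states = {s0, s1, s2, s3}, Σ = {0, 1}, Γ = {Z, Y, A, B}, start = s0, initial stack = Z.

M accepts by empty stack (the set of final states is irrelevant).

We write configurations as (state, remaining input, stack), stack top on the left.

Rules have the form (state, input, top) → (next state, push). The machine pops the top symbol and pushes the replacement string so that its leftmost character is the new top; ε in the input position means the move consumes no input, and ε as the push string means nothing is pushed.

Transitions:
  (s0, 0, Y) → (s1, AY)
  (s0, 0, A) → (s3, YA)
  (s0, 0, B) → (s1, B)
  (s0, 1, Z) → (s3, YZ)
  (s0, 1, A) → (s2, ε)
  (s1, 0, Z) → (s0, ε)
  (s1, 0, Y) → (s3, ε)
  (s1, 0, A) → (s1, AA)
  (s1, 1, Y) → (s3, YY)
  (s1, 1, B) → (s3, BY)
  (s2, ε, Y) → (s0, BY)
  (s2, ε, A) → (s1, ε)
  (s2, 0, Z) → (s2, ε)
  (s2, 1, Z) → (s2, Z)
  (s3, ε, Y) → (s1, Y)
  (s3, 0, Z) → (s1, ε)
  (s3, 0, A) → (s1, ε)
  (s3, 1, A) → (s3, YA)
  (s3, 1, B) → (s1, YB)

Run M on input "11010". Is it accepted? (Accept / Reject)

(s0, 11010, Z)
  read 1, top Z: go to s3, push YZ → (s3, 1010, YZ)
  ε-move, top Y: go to s1, push Y → (s1, 1010, YZ)
  read 1, top Y: go to s3, push YY → (s3, 010, YYZ)
  ε-move, top Y: go to s1, push Y → (s1, 010, YYZ)
  read 0, top Y: go to s3, push ε → (s3, 10, YZ)
  ε-move, top Y: go to s1, push Y → (s1, 10, YZ)
  read 1, top Y: go to s3, push YY → (s3, 0, YYZ)
  ε-move, top Y: go to s1, push Y → (s1, 0, YYZ)
  read 0, top Y: go to s3, push ε → (s3, ε, YZ)
  ε-move, top Y: go to s1, push Y → (s1, ε, YZ)
All input consumed; stack is YZ, not empty, and no further ε-move applies.

Reject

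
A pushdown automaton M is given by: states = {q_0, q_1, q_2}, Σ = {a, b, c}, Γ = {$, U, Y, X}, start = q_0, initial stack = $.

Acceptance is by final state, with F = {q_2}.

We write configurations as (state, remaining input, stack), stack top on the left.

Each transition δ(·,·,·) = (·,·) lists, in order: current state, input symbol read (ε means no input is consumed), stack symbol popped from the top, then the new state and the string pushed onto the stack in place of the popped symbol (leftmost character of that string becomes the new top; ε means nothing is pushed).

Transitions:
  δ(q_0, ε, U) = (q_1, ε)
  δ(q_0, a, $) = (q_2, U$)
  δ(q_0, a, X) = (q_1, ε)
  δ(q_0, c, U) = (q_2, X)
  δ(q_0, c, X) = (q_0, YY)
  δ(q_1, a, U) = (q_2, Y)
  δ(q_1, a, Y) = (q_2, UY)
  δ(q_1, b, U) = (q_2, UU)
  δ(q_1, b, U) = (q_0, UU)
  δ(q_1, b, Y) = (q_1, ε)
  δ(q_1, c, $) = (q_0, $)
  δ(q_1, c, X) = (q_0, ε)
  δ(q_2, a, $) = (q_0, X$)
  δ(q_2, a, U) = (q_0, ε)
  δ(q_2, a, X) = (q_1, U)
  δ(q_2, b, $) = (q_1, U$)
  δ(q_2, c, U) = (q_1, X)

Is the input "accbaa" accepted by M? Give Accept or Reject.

No computation consumes all input and reaches a final state.

Reject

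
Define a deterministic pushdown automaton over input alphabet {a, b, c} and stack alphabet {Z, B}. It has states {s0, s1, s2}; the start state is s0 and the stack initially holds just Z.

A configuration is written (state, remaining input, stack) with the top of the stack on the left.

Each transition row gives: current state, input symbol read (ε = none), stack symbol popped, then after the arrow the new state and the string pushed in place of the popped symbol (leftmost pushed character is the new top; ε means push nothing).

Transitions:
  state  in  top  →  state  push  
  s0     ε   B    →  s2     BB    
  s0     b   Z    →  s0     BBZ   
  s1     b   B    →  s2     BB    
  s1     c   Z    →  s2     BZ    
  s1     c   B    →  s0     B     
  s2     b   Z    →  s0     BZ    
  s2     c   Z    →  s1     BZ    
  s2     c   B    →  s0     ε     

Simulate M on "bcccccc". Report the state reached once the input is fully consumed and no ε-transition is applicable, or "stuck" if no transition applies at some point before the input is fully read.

s2

(s0, bcccccc, Z) ⊢ (s0, cccccc, BBZ) ⊢ (s2, cccccc, BBBZ) ⊢ (s0, ccccc, BBZ) ⊢ (s2, ccccc, BBBZ) ⊢ (s0, cccc, BBZ) ⊢ (s2, cccc, BBBZ) ⊢ (s0, ccc, BBZ) ⊢ (s2, ccc, BBBZ) ⊢ (s0, cc, BBZ) ⊢ (s2, cc, BBBZ) ⊢ (s0, c, BBZ) ⊢ (s2, c, BBBZ) ⊢ (s0, ε, BBZ) ⊢ (s2, ε, BBBZ)
All input consumed; M is in state s2.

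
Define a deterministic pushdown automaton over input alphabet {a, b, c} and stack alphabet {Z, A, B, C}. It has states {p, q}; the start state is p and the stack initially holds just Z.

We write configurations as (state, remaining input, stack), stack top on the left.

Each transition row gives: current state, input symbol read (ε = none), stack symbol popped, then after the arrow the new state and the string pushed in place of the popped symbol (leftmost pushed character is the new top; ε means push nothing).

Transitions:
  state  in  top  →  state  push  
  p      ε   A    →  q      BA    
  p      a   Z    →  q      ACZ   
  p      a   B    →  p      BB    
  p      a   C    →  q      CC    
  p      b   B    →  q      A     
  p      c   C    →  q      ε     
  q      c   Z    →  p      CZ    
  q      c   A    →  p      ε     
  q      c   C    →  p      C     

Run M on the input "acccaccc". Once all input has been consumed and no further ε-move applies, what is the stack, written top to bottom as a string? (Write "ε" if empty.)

(p, acccaccc, Z)
  read a, top Z: go to q, push ACZ → (q, cccaccc, ACZ)
  read c, top A: go to p, push ε → (p, ccaccc, CZ)
  read c, top C: go to q, push ε → (q, caccc, Z)
  read c, top Z: go to p, push CZ → (p, accc, CZ)
  read a, top C: go to q, push CC → (q, ccc, CCZ)
  read c, top C: go to p, push C → (p, cc, CCZ)
  read c, top C: go to q, push ε → (q, c, CZ)
  read c, top C: go to p, push C → (p, ε, CZ)
All input consumed in state p with stack CZ.

CZ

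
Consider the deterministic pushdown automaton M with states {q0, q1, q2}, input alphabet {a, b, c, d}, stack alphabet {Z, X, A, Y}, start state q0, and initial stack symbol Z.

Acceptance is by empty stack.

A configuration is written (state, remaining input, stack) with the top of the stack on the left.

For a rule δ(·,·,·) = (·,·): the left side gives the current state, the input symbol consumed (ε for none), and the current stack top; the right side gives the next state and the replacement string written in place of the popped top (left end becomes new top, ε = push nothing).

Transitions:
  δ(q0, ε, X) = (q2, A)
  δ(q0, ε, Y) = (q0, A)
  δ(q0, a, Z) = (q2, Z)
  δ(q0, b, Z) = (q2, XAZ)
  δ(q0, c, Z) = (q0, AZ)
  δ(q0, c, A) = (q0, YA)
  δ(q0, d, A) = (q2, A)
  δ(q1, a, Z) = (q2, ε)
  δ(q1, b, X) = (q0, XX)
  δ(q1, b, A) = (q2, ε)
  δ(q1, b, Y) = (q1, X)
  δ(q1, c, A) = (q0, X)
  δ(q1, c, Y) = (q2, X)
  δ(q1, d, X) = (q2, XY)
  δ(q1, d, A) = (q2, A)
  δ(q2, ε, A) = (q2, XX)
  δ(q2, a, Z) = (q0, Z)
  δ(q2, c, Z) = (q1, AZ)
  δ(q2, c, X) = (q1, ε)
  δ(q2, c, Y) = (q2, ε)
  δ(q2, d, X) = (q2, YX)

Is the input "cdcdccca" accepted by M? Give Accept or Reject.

Accept

(q0, cdcdccca, Z)
  read c, top Z: go to q0, push AZ → (q0, dcdccca, AZ)
  read d, top A: go to q2, push A → (q2, cdccca, AZ)
  ε-move, top A: go to q2, push XX → (q2, cdccca, XXZ)
  read c, top X: go to q1, push ε → (q1, dccca, XZ)
  read d, top X: go to q2, push XY → (q2, ccca, XYZ)
  read c, top X: go to q1, push ε → (q1, cca, YZ)
  read c, top Y: go to q2, push X → (q2, ca, XZ)
  read c, top X: go to q1, push ε → (q1, a, Z)
  read a, top Z: go to q2, push ε → (q2, ε, ε)
All input consumed and the stack is empty.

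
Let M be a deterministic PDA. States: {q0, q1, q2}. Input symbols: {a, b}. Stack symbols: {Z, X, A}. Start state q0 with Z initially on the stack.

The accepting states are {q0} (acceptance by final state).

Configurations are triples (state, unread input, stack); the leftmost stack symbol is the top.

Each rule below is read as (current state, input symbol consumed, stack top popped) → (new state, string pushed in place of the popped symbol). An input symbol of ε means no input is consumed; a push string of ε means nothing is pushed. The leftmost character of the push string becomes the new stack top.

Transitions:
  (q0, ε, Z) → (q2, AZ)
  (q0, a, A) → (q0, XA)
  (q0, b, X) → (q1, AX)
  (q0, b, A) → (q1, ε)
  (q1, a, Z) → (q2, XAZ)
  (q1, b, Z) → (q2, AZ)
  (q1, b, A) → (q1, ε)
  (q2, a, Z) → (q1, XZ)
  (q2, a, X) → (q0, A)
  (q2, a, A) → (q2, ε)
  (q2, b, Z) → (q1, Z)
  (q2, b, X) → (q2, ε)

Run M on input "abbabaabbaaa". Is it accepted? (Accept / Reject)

(q0, abbabaabbaaa, Z)
  ε-move, top Z: go to q2, push AZ → (q2, abbabaabbaaa, AZ)
  read a, top A: go to q2, push ε → (q2, bbabaabbaaa, Z)
  read b, top Z: go to q1, push Z → (q1, babaabbaaa, Z)
  read b, top Z: go to q2, push AZ → (q2, abaabbaaa, AZ)
  read a, top A: go to q2, push ε → (q2, baabbaaa, Z)
  read b, top Z: go to q1, push Z → (q1, aabbaaa, Z)
  read a, top Z: go to q2, push XAZ → (q2, abbaaa, XAZ)
  read a, top X: go to q0, push A → (q0, bbaaa, AAZ)
  read b, top A: go to q1, push ε → (q1, baaa, AZ)
  read b, top A: go to q1, push ε → (q1, aaa, Z)
  read a, top Z: go to q2, push XAZ → (q2, aa, XAZ)
  read a, top X: go to q0, push A → (q0, a, AAZ)
  read a, top A: go to q0, push XA → (q0, ε, XAAZ)
All input consumed; state q0 ∈ F.

Accept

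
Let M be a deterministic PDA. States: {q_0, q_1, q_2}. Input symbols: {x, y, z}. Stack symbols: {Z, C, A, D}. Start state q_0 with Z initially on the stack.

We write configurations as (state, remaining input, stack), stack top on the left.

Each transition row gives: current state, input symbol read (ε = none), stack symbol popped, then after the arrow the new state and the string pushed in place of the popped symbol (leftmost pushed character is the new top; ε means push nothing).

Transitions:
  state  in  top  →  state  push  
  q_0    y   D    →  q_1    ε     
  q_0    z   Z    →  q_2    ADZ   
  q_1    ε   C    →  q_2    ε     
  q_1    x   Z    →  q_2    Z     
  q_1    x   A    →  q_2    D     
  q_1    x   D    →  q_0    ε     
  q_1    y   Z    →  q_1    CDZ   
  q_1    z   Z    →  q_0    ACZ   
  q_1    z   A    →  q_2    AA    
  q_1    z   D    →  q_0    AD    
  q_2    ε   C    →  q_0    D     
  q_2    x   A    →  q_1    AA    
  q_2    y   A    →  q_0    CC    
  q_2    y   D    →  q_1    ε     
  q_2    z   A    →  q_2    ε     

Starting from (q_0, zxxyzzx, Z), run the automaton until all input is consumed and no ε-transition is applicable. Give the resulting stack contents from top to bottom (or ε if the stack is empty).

(q_0, zxxyzzx, Z)
  read z, top Z: go to q_2, push ADZ → (q_2, xxyzzx, ADZ)
  read x, top A: go to q_1, push AA → (q_1, xyzzx, AADZ)
  read x, top A: go to q_2, push D → (q_2, yzzx, DADZ)
  read y, top D: go to q_1, push ε → (q_1, zzx, ADZ)
  read z, top A: go to q_2, push AA → (q_2, zx, AADZ)
  read z, top A: go to q_2, push ε → (q_2, x, ADZ)
  read x, top A: go to q_1, push AA → (q_1, ε, AADZ)
All input consumed in state q_1 with stack AADZ.

AADZ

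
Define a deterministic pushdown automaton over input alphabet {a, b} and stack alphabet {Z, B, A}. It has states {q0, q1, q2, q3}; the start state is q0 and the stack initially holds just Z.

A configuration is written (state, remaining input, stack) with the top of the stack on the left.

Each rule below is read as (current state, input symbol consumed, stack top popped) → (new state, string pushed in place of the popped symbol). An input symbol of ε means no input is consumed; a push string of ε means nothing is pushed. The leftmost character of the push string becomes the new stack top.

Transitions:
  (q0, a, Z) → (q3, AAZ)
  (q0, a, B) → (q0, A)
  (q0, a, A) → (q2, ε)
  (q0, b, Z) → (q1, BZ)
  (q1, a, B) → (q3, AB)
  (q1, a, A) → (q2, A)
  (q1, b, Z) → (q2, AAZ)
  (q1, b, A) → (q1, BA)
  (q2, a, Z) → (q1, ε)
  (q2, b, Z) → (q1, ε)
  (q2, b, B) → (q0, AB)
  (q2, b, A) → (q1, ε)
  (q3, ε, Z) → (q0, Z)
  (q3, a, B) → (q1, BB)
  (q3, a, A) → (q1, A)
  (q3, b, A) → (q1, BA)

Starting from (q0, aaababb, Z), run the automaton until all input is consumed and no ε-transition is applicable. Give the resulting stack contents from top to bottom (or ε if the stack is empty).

AAZ

(q0, aaababb, Z)
  read a, top Z: go to q3, push AAZ → (q3, aababb, AAZ)
  read a, top A: go to q1, push A → (q1, ababb, AAZ)
  read a, top A: go to q2, push A → (q2, babb, AAZ)
  read b, top A: go to q1, push ε → (q1, abb, AZ)
  read a, top A: go to q2, push A → (q2, bb, AZ)
  read b, top A: go to q1, push ε → (q1, b, Z)
  read b, top Z: go to q2, push AAZ → (q2, ε, AAZ)
All input consumed in state q2 with stack AAZ.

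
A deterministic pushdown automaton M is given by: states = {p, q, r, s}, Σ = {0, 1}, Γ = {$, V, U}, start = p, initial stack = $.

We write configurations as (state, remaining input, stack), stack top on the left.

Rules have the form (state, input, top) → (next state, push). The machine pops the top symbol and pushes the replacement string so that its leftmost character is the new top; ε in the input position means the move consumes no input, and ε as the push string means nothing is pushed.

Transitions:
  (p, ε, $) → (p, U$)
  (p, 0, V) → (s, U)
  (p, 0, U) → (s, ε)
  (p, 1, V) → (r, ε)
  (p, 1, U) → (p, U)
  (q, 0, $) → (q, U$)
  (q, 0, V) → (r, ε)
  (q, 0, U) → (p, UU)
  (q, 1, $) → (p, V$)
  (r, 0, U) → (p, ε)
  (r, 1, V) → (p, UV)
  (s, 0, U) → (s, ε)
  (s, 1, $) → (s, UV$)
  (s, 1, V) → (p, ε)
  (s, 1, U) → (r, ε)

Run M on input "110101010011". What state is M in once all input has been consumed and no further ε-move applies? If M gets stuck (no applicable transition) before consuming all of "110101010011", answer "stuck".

stuck

(p, 110101010011, $) ⊢ (p, 110101010011, U$) ⊢ (p, 10101010011, U$) ⊢ (p, 0101010011, U$) ⊢ (s, 101010011, $) ⊢ (s, 01010011, UV$) ⊢ (s, 1010011, V$) ⊢ (p, 010011, $) ⊢ (p, 010011, U$) ⊢ (s, 10011, $) ⊢ (s, 0011, UV$) ⊢ (s, 011, V$)
No transition for (s, 0, top V); M blocks with input 011 remaining.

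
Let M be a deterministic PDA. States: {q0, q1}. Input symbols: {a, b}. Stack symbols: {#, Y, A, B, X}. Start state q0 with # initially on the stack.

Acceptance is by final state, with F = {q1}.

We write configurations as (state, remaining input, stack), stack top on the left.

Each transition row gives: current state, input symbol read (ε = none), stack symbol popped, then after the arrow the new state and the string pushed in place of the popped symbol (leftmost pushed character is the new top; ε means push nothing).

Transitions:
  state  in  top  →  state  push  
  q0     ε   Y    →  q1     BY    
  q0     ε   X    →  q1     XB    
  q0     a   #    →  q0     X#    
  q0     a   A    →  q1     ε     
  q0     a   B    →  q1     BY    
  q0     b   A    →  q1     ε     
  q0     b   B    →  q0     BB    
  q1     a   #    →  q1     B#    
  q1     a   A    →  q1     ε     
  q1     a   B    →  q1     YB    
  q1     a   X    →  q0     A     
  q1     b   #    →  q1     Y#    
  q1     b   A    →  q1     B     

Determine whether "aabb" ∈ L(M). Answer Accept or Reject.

Reject

(q0, aabb, #) ⊢ (q0, abb, X#) ⊢ (q1, abb, XB#) ⊢ (q0, bb, AB#) ⊢ (q1, b, B#)
No transition applies at (q1, b, B#); input not fully consumed.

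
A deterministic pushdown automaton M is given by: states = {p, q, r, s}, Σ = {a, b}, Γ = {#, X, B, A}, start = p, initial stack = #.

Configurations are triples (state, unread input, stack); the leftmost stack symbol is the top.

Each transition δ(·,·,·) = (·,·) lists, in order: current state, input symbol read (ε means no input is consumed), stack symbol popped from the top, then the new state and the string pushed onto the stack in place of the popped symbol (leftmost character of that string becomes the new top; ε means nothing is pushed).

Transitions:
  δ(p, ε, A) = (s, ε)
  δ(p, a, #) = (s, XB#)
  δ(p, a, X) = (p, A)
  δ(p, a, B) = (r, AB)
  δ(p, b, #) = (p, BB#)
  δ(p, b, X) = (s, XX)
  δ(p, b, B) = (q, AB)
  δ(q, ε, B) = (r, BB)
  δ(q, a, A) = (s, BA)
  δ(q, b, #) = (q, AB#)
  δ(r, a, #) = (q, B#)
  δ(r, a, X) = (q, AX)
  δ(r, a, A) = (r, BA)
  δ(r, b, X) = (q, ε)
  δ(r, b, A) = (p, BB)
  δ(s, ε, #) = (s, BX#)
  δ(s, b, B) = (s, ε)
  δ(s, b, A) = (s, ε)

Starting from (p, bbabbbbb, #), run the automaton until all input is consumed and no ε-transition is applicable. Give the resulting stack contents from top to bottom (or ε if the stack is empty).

X#

(p, bbabbbbb, #)
  read b, top #: go to p, push BB# → (p, babbbbb, BB#)
  read b, top B: go to q, push AB → (q, abbbbb, ABB#)
  read a, top A: go to s, push BA → (s, bbbbb, BABB#)
  read b, top B: go to s, push ε → (s, bbbb, ABB#)
  read b, top A: go to s, push ε → (s, bbb, BB#)
  read b, top B: go to s, push ε → (s, bb, B#)
  read b, top B: go to s, push ε → (s, b, #)
  ε-move, top #: go to s, push BX# → (s, b, BX#)
  read b, top B: go to s, push ε → (s, ε, X#)
All input consumed in state s with stack X#.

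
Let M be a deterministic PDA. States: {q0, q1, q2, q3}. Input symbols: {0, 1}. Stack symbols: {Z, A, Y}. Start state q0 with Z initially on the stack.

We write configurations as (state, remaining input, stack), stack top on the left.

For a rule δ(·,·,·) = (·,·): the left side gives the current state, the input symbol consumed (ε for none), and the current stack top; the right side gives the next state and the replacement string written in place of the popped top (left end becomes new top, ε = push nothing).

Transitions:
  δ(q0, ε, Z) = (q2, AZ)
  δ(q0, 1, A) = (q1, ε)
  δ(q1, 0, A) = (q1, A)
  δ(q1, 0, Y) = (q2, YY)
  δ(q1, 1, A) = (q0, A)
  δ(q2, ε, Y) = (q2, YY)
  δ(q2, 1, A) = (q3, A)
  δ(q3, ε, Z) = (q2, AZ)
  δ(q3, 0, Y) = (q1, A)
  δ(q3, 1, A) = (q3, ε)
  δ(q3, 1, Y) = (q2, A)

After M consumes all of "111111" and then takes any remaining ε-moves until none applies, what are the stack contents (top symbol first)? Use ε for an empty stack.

AZ

(q0, 111111, Z) ⊢ (q2, 111111, AZ) ⊢ (q3, 11111, AZ) ⊢ (q3, 1111, Z) ⊢ (q2, 1111, AZ) ⊢ (q3, 111, AZ) ⊢ (q3, 11, Z) ⊢ (q2, 11, AZ) ⊢ (q3, 1, AZ) ⊢ (q3, ε, Z) ⊢ (q2, ε, AZ)
All input consumed in state q2 with stack AZ.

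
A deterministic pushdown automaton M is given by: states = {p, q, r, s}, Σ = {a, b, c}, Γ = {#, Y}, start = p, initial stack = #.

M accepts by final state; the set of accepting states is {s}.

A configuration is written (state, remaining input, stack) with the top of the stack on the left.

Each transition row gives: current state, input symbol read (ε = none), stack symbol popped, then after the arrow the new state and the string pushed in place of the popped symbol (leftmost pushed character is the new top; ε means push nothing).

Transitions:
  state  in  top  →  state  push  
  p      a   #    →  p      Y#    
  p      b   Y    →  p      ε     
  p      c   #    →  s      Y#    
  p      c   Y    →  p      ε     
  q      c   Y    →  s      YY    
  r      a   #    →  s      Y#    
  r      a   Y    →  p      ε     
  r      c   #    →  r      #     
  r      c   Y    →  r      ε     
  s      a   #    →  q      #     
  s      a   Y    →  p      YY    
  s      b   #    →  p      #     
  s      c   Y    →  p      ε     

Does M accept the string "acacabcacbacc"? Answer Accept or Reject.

Accept

(p, acacabcacbacc, #) ⊢ (p, cacabcacbacc, Y#) ⊢ (p, acabcacbacc, #) ⊢ (p, cabcacbacc, Y#) ⊢ (p, abcacbacc, #) ⊢ (p, bcacbacc, Y#) ⊢ (p, cacbacc, #) ⊢ (s, acbacc, Y#) ⊢ (p, cbacc, YY#) ⊢ (p, bacc, Y#) ⊢ (p, acc, #) ⊢ (p, cc, Y#) ⊢ (p, c, #) ⊢ (s, ε, Y#)
All input consumed; state s ∈ F.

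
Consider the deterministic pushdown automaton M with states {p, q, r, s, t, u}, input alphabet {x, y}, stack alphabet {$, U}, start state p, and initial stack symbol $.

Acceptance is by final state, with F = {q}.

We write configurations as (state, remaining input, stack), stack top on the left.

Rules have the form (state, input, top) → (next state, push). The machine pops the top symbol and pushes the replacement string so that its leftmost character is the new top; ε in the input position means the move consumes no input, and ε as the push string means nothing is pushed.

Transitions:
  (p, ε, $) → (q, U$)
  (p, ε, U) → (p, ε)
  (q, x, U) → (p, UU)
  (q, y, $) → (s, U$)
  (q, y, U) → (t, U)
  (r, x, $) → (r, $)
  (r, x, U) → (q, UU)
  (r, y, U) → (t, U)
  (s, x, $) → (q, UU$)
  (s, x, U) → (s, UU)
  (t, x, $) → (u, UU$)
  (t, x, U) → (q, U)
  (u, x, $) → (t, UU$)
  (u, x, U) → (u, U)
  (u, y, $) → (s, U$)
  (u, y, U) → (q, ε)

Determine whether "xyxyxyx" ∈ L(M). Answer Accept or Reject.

(p, xyxyxyx, $)
  ε-move, top $: go to q, push U$ → (q, xyxyxyx, U$)
  read x, top U: go to p, push UU → (p, yxyxyx, UU$)
  ε-move, top U: go to p, push ε → (p, yxyxyx, U$)
  ε-move, top U: go to p, push ε → (p, yxyxyx, $)
  ε-move, top $: go to q, push U$ → (q, yxyxyx, U$)
  read y, top U: go to t, push U → (t, xyxyx, U$)
  read x, top U: go to q, push U → (q, yxyx, U$)
  read y, top U: go to t, push U → (t, xyx, U$)
  read x, top U: go to q, push U → (q, yx, U$)
  read y, top U: go to t, push U → (t, x, U$)
  read x, top U: go to q, push U → (q, ε, U$)
All input consumed; state q ∈ F.

Accept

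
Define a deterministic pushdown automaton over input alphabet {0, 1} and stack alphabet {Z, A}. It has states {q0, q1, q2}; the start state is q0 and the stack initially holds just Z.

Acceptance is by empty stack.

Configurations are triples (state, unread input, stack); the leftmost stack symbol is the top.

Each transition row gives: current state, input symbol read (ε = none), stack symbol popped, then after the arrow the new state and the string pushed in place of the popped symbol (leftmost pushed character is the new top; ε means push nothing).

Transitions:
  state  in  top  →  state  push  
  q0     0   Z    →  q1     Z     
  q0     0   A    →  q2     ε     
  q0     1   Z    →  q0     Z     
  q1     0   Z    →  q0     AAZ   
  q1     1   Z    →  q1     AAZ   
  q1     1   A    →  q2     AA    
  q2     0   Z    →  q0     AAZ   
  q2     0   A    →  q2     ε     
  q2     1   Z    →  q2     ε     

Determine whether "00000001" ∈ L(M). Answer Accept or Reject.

Accept

(q0, 00000001, Z) ⊢ (q1, 0000001, Z) ⊢ (q0, 000001, AAZ) ⊢ (q2, 00001, AZ) ⊢ (q2, 0001, Z) ⊢ (q0, 001, AAZ) ⊢ (q2, 01, AZ) ⊢ (q2, 1, Z) ⊢ (q2, ε, ε)
All input consumed and the stack is empty.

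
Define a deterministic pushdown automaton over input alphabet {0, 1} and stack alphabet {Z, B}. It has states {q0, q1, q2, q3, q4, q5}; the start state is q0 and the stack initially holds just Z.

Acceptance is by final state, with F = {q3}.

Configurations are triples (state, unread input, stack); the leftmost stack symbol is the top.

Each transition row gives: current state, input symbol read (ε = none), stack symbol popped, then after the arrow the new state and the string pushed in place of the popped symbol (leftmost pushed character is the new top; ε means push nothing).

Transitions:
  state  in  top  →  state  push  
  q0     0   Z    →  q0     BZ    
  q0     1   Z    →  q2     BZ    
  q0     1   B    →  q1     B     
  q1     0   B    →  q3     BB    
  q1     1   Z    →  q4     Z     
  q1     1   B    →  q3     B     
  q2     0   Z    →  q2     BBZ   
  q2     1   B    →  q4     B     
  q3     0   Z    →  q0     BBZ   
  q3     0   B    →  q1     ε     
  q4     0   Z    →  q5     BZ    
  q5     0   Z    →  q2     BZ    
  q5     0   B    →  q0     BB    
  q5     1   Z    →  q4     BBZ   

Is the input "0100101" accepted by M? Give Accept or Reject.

(q0, 0100101, Z)
  read 0, top Z: go to q0, push BZ → (q0, 100101, BZ)
  read 1, top B: go to q1, push B → (q1, 00101, BZ)
  read 0, top B: go to q3, push BB → (q3, 0101, BBZ)
  read 0, top B: go to q1, push ε → (q1, 101, BZ)
  read 1, top B: go to q3, push B → (q3, 01, BZ)
  read 0, top B: go to q1, push ε → (q1, 1, Z)
  read 1, top Z: go to q4, push Z → (q4, ε, Z)
All input consumed; state q4 ∉ F and no further ε-move applies.

Reject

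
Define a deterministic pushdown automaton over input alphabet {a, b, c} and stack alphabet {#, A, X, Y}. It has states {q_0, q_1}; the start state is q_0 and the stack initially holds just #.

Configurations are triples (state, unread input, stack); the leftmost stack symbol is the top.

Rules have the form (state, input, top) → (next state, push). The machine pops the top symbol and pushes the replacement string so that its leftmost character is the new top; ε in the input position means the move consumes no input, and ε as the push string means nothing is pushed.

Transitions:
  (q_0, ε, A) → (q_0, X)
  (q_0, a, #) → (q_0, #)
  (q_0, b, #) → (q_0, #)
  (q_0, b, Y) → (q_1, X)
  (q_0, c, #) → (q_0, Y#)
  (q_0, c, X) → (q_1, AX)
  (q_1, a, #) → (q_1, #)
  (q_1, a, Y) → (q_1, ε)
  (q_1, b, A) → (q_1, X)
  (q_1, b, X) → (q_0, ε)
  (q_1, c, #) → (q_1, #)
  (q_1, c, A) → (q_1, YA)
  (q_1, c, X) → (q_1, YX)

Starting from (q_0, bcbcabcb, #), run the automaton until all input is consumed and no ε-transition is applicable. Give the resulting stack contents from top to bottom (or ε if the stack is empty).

X#

(q_0, bcbcabcb, #)
  read b, top #: go to q_0, push # → (q_0, cbcabcb, #)
  read c, top #: go to q_0, push Y# → (q_0, bcabcb, Y#)
  read b, top Y: go to q_1, push X → (q_1, cabcb, X#)
  read c, top X: go to q_1, push YX → (q_1, abcb, YX#)
  read a, top Y: go to q_1, push ε → (q_1, bcb, X#)
  read b, top X: go to q_0, push ε → (q_0, cb, #)
  read c, top #: go to q_0, push Y# → (q_0, b, Y#)
  read b, top Y: go to q_1, push X → (q_1, ε, X#)
All input consumed in state q_1 with stack X#.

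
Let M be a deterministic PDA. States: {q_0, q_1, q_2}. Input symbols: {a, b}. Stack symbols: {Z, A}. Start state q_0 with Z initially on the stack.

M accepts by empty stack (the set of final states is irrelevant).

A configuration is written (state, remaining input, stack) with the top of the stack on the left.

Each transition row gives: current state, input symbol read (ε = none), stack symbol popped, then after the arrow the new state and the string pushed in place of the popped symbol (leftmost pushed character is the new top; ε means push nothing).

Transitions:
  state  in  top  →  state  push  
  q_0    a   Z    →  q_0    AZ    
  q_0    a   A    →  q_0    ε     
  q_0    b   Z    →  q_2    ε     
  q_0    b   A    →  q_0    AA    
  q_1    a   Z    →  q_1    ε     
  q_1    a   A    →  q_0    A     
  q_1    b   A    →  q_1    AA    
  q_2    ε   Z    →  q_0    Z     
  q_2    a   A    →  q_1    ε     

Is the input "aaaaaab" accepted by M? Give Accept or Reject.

(q_0, aaaaaab, Z)
  read a, top Z: go to q_0, push AZ → (q_0, aaaaab, AZ)
  read a, top A: go to q_0, push ε → (q_0, aaaab, Z)
  read a, top Z: go to q_0, push AZ → (q_0, aaab, AZ)
  read a, top A: go to q_0, push ε → (q_0, aab, Z)
  read a, top Z: go to q_0, push AZ → (q_0, ab, AZ)
  read a, top A: go to q_0, push ε → (q_0, b, Z)
  read b, top Z: go to q_2, push ε → (q_2, ε, ε)
All input consumed and the stack is empty.

Accept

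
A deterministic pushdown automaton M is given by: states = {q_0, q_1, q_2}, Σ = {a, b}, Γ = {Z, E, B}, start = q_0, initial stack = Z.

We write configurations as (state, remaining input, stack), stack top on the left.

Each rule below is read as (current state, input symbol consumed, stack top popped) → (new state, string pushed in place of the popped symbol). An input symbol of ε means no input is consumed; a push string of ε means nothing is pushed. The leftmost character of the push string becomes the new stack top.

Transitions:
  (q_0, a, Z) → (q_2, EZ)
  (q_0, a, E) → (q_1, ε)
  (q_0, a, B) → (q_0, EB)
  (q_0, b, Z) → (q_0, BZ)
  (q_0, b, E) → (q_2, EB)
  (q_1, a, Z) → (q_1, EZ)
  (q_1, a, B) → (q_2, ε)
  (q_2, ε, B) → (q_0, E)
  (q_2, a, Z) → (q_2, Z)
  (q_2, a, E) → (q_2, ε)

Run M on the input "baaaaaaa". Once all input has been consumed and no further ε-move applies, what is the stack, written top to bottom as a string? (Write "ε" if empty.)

(q_0, baaaaaaa, Z) ⊢ (q_0, aaaaaaa, BZ) ⊢ (q_0, aaaaaa, EBZ) ⊢ (q_1, aaaaa, BZ) ⊢ (q_2, aaaa, Z) ⊢ (q_2, aaa, Z) ⊢ (q_2, aa, Z) ⊢ (q_2, a, Z) ⊢ (q_2, ε, Z)
All input consumed in state q_2 with stack Z.

Z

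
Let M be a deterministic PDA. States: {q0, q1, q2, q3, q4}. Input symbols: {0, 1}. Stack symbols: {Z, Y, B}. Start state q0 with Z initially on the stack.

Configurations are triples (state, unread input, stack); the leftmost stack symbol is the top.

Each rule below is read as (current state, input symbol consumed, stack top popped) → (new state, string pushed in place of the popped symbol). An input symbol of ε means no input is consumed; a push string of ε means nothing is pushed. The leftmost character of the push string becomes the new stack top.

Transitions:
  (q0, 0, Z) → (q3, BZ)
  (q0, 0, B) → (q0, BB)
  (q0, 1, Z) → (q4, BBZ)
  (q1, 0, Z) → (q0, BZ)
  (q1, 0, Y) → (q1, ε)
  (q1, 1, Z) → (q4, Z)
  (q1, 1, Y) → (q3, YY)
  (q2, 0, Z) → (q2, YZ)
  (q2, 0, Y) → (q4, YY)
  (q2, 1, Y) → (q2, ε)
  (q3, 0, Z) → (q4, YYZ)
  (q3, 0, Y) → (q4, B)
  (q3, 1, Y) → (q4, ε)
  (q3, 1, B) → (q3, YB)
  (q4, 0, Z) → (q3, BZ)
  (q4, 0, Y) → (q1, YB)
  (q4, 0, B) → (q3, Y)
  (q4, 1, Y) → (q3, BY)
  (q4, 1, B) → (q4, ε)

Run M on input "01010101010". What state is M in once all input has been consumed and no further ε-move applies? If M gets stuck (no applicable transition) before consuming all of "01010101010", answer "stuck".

q3

(q0, 01010101010, Z)
  read 0, top Z: go to q3, push BZ → (q3, 1010101010, BZ)
  read 1, top B: go to q3, push YB → (q3, 010101010, YBZ)
  read 0, top Y: go to q4, push B → (q4, 10101010, BBZ)
  read 1, top B: go to q4, push ε → (q4, 0101010, BZ)
  read 0, top B: go to q3, push Y → (q3, 101010, YZ)
  read 1, top Y: go to q4, push ε → (q4, 01010, Z)
  read 0, top Z: go to q3, push BZ → (q3, 1010, BZ)
  read 1, top B: go to q3, push YB → (q3, 010, YBZ)
  read 0, top Y: go to q4, push B → (q4, 10, BBZ)
  read 1, top B: go to q4, push ε → (q4, 0, BZ)
  read 0, top B: go to q3, push Y → (q3, ε, YZ)
All input consumed; M is in state q3.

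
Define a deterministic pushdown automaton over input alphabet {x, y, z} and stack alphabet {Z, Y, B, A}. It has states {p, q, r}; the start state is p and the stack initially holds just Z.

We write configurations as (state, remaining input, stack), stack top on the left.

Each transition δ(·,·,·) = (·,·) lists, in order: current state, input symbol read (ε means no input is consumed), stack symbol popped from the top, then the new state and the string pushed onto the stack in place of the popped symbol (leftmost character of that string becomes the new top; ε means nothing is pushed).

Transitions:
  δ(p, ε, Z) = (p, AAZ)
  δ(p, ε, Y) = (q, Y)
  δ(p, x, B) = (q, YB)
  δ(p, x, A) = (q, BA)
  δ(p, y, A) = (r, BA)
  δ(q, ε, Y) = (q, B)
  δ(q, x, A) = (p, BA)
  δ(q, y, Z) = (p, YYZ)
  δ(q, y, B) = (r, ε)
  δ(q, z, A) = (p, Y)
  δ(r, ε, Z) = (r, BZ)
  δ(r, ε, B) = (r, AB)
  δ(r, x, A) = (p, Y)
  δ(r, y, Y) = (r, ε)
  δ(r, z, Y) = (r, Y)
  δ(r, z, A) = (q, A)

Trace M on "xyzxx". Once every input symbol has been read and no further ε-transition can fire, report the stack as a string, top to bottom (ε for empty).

BBAAZ

(p, xyzxx, Z)
  ε-move, top Z: go to p, push AAZ → (p, xyzxx, AAZ)
  read x, top A: go to q, push BA → (q, yzxx, BAAZ)
  read y, top B: go to r, push ε → (r, zxx, AAZ)
  read z, top A: go to q, push A → (q, xx, AAZ)
  read x, top A: go to p, push BA → (p, x, BAAZ)
  read x, top B: go to q, push YB → (q, ε, YBAAZ)
  ε-move, top Y: go to q, push B → (q, ε, BBAAZ)
All input consumed in state q with stack BBAAZ.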